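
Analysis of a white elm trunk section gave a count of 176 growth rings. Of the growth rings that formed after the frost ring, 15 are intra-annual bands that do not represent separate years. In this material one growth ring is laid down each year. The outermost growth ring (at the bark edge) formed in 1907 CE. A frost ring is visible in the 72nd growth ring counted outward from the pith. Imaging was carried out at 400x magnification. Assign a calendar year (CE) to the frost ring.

1818 CE

176 − 72 = 104 growth rings lie beyond the frost ring toward the bark edge.
Excluding 15 false growth rings: 104 − 15 = 89.
The growth ring at the bark edge is 1907 CE, so the frost ring dates to 1907 − 89 = 1818 CE.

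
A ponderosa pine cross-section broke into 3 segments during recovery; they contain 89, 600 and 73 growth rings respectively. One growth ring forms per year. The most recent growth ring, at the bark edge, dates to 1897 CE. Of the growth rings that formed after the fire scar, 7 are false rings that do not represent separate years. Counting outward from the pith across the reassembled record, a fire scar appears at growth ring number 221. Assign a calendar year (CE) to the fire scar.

Total growth rings = 89 + 600 + 73 = 762.
The fire scar sits at growth ring 221 from the pith, so 762 − 221 = 541 growth rings formed after it.
Excluding 7 false growth rings: 541 − 7 = 534.
1897 − 534 = 1363 CE.

1363 CE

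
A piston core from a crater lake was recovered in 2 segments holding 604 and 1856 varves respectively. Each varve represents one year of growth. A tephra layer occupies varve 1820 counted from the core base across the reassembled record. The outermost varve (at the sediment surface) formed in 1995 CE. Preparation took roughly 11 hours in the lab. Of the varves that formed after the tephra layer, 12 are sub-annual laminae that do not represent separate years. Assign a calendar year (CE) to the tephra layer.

Total varves = 604 + 1856 = 2460.
Between varve 1820 and the sediment surface there are 2460 − 1820 = 640 varves.
Excluding 12 false varves: 640 − 12 = 628.
Counting back 628 years from 1995 CE places the tephra layer in 1995 − 628 = 1367 CE.

1367 CE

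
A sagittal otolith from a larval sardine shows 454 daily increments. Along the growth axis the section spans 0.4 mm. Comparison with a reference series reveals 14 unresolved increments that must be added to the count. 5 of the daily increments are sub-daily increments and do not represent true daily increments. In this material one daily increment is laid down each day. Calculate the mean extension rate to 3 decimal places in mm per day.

After corrections the count is 454 − 5 + 14 = 463 daily increments.
0.4 mm over 463 days gives 0.4 / 463 ≈ 0.001 mm per day.

0.001 mm per day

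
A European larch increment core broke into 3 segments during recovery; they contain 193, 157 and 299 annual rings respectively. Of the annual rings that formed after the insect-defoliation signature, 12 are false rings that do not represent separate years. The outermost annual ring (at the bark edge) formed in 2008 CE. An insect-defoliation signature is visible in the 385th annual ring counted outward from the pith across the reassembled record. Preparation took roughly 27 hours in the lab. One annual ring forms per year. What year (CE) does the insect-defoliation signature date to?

1756 CE

Total annual rings = 193 + 157 + 299 = 649.
The insect-defoliation signature sits at annual ring 385 from the pith, so 649 − 385 = 264 annual rings formed after it.
264 − 12 false = 252 true annual rings after the insect-defoliation signature.
2008 − 252 = 1756 CE.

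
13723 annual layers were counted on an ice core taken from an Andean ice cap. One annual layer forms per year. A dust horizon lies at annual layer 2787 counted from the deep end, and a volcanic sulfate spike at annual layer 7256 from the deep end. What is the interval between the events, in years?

7256 − 2787 = 4469 annual layers lie between the two events.
At one annual layer per year, 4469 years elapsed between them.

4469 yr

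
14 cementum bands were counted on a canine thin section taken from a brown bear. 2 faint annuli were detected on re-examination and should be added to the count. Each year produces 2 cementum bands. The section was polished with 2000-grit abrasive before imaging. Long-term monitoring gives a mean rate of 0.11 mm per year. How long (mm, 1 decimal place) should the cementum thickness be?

0.9 mm

Adjusted count: 14 + 2 = 16 cementum bands.
With 2 cementum bands per year, 16 / 2 = 8 years.
Length ≈ 0.11 × 8 = 0.9 mm.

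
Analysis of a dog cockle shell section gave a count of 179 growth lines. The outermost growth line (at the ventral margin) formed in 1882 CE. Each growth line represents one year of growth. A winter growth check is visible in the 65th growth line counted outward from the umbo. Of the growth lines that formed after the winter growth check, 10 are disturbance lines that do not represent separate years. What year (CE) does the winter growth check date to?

179 − 65 = 114 growth lines lie beyond the winter growth check toward the ventral margin.
Removing the 10 false growth lines leaves 114 − 10 = 104 true growth lines beyond the winter growth check.
Counting back 104 years from 1882 CE places the winter growth check in 1882 − 104 = 1778 CE.

1778 CE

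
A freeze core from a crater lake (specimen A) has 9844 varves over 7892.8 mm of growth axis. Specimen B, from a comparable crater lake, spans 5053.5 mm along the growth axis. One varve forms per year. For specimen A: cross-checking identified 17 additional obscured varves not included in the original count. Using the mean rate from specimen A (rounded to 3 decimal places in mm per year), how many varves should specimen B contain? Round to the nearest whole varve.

Specimen A: true varve count = 9844 + 17 = 9861.
A: Mean rate = 7892.8 mm / 9861 years ≈ 0.800 mm per year.
Specimen B: 5053.5 mm / 0.800 mm per year = 6316.88 years ≈ 6317 varves.

6317 varves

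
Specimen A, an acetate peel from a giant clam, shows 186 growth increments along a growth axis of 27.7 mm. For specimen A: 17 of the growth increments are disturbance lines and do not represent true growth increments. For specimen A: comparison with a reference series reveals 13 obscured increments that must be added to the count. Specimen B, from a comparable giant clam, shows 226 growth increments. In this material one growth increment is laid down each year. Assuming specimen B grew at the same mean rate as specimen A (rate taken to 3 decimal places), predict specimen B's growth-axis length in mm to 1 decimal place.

34.4 mm

Specimen A: correcting the raw count gives 186 − 17 + 13 = 182 true growth increments.
A: Mean rate = 27.7 mm / 182 years ≈ 0.152 mm per year.
For B, 0.152 mm/year × 226 years = 34.4 mm.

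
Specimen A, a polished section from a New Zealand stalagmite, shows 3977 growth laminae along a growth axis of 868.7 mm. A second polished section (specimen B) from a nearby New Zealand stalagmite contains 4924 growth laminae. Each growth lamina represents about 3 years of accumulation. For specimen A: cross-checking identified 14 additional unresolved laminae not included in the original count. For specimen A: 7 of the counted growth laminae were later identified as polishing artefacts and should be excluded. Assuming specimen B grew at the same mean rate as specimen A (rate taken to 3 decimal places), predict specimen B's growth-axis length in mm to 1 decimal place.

Specimen A: after corrections the count is 3977 − 7 + 14 = 3984 growth laminae.
Specimen A: 3984 growth laminae at 3 years each span 3984 × 3 = 11952 years.
A: Mean rate = 868.7 mm / 11952 years ≈ 0.073 mm per year.
Specimen B: 4924 growth laminae at 3 years each span 4924 × 3 = 14772 years. B's length ≈ 0.073 × 14772 = 1078.4 mm.

1078.4 mm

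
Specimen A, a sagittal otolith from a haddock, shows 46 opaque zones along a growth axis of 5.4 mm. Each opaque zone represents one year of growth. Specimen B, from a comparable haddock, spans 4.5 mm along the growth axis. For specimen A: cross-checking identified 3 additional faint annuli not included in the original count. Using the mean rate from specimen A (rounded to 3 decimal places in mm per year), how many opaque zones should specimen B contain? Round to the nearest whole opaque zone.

Specimen A: correcting the raw count gives 46 + 3 = 49 true opaque zones.
A: Extension rate ≈ 5.4 / 49 = 0.110 mm/yr.
For B, 4.5 / 0.110 = 40.91 years ≈ 41 opaque zones.

41 opaque zones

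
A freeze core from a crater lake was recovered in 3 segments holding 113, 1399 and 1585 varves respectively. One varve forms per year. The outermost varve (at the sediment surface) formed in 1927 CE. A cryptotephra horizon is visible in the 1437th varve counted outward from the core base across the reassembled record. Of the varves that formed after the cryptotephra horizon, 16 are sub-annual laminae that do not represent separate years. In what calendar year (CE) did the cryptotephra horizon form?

Total varves = 113 + 1399 + 1585 = 3097.
3097 − 1437 = 1660 varves lie beyond the cryptotephra horizon toward the sediment surface.
1660 − 16 false = 1644 true varves after the cryptotephra horizon.
The varve at the sediment surface is 1927 CE, so the cryptotephra horizon dates to 1927 − 1644 = 283 CE.

283 CE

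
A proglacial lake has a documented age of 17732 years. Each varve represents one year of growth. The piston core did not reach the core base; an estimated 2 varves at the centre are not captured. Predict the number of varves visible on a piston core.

17730 varves

One varve per year gives 17732 varves over 17732 years.
Less the 2 uncaptured varves: 17732 − 2 = 17730.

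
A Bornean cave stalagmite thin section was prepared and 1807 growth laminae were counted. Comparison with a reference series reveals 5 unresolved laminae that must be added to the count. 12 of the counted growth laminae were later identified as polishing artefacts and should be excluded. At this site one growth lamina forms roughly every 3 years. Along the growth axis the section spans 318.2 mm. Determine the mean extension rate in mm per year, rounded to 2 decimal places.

True growth lamina count = 1807 − 12 + 5 = 1800.
At 3 years per growth lamina, 1800 × 3 = 5400 years.
Mean rate = 318.2 mm / 5400 years ≈ 0.06 mm per year.

0.06 mm per year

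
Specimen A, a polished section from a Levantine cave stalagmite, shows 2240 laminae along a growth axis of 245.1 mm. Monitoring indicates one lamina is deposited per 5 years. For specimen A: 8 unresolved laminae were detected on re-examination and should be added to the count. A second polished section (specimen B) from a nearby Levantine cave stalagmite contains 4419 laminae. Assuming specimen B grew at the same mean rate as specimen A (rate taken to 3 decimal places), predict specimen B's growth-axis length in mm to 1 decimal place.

486.1 mm

Specimen A: correcting the raw count gives 2240 + 8 = 2248 true laminae.
Specimen A: multiplying by 5 years per lamina: 2248 × 5 = 11240 years.
A: 245.1 mm over 11240 years gives 245.1 / 11240 ≈ 0.022 mm/yr.
Specimen B: at 5 years per lamina, 4419 × 5 = 22095 years. B's length ≈ 0.022 × 22095 = 486.1 mm.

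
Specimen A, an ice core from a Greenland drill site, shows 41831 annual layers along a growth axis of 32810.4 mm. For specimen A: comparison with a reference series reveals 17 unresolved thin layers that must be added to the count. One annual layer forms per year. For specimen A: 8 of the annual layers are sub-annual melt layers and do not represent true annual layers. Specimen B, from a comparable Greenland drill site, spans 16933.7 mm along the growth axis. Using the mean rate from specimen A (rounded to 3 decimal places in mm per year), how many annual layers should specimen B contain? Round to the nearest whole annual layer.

21599 annual layers

Specimen A: adjusted count: 41831 − 8 + 17 = 41840 annual layers.
A: Mean rate = 32810.4 mm / 41840 years ≈ 0.784 mm/yr.
Specimen B: 16933.7 mm / 0.784 mm per year = 21599.11 years ≈ 21599 annual layers.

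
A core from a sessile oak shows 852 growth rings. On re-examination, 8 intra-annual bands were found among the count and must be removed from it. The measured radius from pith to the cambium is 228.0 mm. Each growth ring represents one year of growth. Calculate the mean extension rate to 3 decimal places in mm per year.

0.270 mm per year

True growth ring count = 852 − 8 = 844.
Extension rate ≈ 228.0 / 844 = 0.270 mm per year.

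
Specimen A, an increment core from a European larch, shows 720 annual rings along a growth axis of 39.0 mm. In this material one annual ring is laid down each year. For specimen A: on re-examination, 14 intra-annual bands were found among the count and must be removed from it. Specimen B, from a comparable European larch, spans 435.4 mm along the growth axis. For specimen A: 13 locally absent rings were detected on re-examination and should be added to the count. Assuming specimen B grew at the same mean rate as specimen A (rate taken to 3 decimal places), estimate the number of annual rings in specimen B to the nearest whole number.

8063 annual rings

Specimen A: after corrections the count is 720 − 14 + 13 = 719 annual rings.
A: 39.0 mm over 719 years gives 39.0 / 719 ≈ 0.054 mm per year.
B spans 435.4 / 0.054 = 8062.96 years ≈ 8063 annual rings.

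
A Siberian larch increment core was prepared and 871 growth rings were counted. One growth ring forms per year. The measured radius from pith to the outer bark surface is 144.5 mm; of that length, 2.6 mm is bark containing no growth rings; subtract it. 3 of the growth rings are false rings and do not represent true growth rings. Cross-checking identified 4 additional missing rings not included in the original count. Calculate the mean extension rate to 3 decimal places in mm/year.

True growth ring count = 871 − 3 + 4 = 872.
Removing the 2.6 mm offcut leaves 144.5 − 2.6 = 141.9 mm.
Mean rate = 141.9 mm / 872 years ≈ 0.163 mm/year.

0.163 mm/year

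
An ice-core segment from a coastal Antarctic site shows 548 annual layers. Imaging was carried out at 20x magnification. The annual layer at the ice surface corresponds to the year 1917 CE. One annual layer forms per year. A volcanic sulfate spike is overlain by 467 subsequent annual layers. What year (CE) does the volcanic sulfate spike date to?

467 annual layers formed after the volcanic sulfate spike.
1917 − 467 = 1450 CE.

1450 CE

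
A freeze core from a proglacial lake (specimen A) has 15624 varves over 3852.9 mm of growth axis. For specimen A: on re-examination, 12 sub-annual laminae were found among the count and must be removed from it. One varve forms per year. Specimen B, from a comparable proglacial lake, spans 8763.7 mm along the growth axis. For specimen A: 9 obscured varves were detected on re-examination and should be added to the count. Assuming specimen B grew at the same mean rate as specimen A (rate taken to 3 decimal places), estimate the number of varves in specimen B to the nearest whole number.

35481 varves

Specimen A: true varve count = 15624 − 12 + 9 = 15621.
A: 3852.9 mm over 15621 years gives 3852.9 / 15621 ≈ 0.247 mm/yr.
B spans 8763.7 / 0.247 = 35480.57 years ≈ 35481 varves.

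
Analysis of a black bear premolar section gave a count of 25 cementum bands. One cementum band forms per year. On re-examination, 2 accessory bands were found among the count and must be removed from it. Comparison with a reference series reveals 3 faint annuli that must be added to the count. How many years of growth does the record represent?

Correcting the raw count gives 25 − 2 + 3 = 26 true cementum bands.
With a one-to-one cementum band periodicity this is 26 years.

26 years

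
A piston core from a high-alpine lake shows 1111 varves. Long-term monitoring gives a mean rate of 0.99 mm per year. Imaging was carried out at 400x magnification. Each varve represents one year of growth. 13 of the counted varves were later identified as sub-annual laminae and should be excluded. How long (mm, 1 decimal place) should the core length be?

1087.0 mm

Adjusted count: 1111 − 13 = 1098 varves.
1098 years at 0.99 mm/year gives 0.99 × 1098 = 1087.0 mm.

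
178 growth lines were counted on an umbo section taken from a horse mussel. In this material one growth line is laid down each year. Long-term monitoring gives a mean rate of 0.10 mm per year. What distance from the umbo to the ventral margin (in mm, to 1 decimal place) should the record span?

178 years of growth are recorded.
Predicted length = 0.10 mm/year × 178 years = 17.8 mm.

17.8 mm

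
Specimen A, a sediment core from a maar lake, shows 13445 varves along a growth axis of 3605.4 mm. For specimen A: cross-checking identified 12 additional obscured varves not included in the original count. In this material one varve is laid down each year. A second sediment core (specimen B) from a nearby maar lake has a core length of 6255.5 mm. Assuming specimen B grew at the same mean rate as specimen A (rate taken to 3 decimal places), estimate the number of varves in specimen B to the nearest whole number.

Specimen A: after corrections the count is 13445 + 12 = 13457 varves.
A: Extension rate ≈ 3605.4 / 13457 = 0.268 mm/yr.
Specimen B: 6255.5 mm / 0.268 mm per year = 23341.42 years ≈ 23341 varves.

23341 varves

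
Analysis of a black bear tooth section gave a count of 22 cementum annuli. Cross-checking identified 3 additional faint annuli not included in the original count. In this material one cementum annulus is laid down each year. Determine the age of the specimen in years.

25 yr

Adjusted count: 22 + 3 = 25 cementum annuli.
At one cementum annulus per year, that is 25 years.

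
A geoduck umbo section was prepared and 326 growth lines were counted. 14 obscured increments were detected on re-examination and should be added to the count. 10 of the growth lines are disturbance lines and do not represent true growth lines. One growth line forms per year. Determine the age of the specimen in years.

330 years

Correcting the raw count gives 326 − 10 + 14 = 330 true growth lines.
With a one-to-one growth line periodicity this is 330 years.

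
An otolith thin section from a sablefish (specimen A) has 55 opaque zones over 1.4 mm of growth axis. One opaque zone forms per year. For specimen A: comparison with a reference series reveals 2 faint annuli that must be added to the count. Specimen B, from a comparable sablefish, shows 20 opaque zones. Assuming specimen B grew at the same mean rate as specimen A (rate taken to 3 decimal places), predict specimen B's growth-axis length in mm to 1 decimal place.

Specimen A: correcting the raw count gives 55 + 2 = 57 true opaque zones.
A: 1.4 mm over 57 years gives 1.4 / 57 ≈ 0.025 mm/year.
For B, 0.025 mm/year × 20 years = 0.5 mm.

0.5 mm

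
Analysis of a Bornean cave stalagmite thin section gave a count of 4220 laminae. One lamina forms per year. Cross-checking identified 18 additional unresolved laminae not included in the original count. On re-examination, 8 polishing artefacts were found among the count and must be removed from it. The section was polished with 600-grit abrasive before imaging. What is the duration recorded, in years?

True lamina count = 4220 − 8 + 18 = 4230.
At one lamina per year, that is 4230 years.

4230 yr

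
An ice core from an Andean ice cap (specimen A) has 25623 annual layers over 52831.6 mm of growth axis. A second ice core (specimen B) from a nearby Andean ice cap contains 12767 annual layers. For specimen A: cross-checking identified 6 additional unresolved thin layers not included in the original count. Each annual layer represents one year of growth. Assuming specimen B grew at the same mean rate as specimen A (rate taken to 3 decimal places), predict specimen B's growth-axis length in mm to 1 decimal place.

Specimen A: true annual layer count = 25623 + 6 = 25629.
A: 52831.6 mm over 25629 years gives 52831.6 / 25629 ≈ 2.061 mm/yr.
For B, 2.061 mm/year × 12767 years = 26312.8 mm.

26312.8 mm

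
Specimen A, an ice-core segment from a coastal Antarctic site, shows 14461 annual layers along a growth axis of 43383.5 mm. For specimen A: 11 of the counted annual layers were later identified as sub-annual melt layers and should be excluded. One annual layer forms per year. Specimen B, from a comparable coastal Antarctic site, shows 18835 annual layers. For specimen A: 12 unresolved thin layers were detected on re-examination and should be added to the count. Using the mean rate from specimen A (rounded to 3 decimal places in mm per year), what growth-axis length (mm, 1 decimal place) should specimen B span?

56505.0 mm

Specimen A: adjusted count: 14461 − 11 + 12 = 14462 annual layers.
A: 43383.5 mm over 14462 years gives 43383.5 / 14462 ≈ 3.000 mm per year.
Length of B = 3.000 × 18835 = 56505.0 mm.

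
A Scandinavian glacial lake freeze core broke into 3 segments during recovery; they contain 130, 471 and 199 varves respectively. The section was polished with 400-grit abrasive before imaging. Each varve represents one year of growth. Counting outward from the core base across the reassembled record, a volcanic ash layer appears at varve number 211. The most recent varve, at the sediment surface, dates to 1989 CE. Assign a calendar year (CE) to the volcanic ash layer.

Total varves = 130 + 471 + 199 = 800.
800 − 211 = 589 varves lie beyond the volcanic ash layer toward the sediment surface.
The varve at the sediment surface is 1989 CE, so the volcanic ash layer dates to 1989 − 589 = 1400 CE.

1400 CE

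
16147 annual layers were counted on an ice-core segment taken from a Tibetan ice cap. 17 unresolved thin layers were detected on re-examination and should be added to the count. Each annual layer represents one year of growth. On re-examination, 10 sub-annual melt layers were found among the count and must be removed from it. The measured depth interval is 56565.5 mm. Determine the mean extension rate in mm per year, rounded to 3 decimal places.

Correcting the raw count gives 16147 − 10 + 17 = 16154 true annual layers.
56565.5 mm over 16154 years gives 56565.5 / 16154 ≈ 3.502 mm per year.

3.502 mm per year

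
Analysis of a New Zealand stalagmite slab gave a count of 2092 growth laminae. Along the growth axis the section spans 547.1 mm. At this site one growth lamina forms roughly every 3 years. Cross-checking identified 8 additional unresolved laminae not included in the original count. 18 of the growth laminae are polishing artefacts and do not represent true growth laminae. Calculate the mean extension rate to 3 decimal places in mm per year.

0.088 mm per year

After corrections the count is 2092 − 18 + 8 = 2082 growth laminae.
Multiplying by 3 years per growth lamina: 2082 × 3 = 6246 years.
Extension rate ≈ 547.1 / 6246 = 0.088 mm per year.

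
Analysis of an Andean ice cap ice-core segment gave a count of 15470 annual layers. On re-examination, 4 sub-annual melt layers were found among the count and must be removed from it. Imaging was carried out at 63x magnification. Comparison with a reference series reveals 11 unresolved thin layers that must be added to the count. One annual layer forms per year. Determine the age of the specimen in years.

Adjusted count: 15470 − 4 + 11 = 15477 annual layers.
One annual layer per year makes the duration 15477 years.

15477 yr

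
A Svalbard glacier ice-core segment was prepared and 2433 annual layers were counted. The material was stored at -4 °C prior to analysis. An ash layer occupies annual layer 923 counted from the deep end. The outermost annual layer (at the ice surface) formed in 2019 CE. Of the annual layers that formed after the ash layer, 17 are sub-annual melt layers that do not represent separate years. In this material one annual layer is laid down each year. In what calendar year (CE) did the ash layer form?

The ash layer sits at annual layer 923 from the deep end, so 2433 − 923 = 1510 annual layers formed after it.
1510 − 17 false = 1493 true annual layers after the ash layer.
2019 − 1493 = 526 CE.

526 CE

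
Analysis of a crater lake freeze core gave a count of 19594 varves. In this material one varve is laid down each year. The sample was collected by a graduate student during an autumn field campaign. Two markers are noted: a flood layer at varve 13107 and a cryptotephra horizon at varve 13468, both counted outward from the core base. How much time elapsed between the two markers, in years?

361 years

13468 − 13107 = 361 varves lie between the two events.
That is 361 years at one varve per year.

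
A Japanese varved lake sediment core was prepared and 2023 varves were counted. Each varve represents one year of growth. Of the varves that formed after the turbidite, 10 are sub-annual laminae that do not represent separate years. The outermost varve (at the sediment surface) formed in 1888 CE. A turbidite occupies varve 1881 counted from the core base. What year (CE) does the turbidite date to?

2023 − 1881 = 142 varves lie beyond the turbidite toward the sediment surface.
Removing the 10 false varves leaves 142 − 10 = 132 true varves beyond the turbidite.
1888 − 132 = 1756 CE.

1756 CE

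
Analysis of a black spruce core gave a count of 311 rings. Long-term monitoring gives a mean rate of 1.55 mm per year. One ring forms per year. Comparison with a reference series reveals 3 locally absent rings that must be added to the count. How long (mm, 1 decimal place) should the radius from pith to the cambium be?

486.7 mm

Adjusted count: 311 + 3 = 314 rings.
314 years at 1.55 mm/year gives 1.55 × 314 = 486.7 mm.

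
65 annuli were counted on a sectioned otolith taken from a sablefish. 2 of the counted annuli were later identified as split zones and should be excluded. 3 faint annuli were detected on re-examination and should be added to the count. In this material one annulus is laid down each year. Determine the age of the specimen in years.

Adjusted count: 65 − 2 + 3 = 66 annuli.
At one annulus per year, that is 66 years.

66 yr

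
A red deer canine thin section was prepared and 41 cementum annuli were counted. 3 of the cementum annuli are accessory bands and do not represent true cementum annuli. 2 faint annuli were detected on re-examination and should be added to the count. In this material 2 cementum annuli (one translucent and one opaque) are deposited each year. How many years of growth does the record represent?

20 yr

True cementum annulus count = 41 − 3 + 2 = 40.
Dividing by 2 cementum annuli per year: 40 / 2 = 20 years.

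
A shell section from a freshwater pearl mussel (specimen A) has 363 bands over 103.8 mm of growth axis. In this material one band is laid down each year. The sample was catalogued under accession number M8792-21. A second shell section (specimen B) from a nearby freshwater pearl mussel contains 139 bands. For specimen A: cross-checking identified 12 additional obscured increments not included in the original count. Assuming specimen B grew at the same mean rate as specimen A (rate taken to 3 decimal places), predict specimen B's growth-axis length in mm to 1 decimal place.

38.5 mm

Specimen A: after corrections the count is 363 + 12 = 375 bands.
A: Mean rate = 103.8 mm / 375 years ≈ 0.277 mm per year.
For B, 0.277 mm/year × 139 years = 38.5 mm.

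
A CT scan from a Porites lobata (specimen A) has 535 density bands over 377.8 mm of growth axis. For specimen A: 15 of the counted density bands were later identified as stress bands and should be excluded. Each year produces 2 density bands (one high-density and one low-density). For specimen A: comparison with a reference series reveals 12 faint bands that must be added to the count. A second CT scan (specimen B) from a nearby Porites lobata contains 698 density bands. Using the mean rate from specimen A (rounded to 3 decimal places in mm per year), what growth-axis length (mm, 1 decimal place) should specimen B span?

495.6 mm

Specimen A: adjusted count: 535 − 15 + 12 = 532 density bands.
Specimen A: dividing by 2 density bands per year: 532 / 2 = 266 years.
A: 377.8 mm over 266 years gives 377.8 / 266 ≈ 1.420 mm/year.
Specimen B: with 2 density bands per year, 698 / 2 = 349 years. For B, 1.420 mm/year × 349 years = 495.6 mm.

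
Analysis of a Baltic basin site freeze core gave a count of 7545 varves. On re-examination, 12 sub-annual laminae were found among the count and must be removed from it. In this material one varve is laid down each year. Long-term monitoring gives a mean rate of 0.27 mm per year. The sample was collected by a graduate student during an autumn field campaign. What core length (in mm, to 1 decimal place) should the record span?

2033.9 mm

After corrections the count is 7545 − 12 = 7533 varves.
Length ≈ 0.27 × 7533 = 2033.9 mm.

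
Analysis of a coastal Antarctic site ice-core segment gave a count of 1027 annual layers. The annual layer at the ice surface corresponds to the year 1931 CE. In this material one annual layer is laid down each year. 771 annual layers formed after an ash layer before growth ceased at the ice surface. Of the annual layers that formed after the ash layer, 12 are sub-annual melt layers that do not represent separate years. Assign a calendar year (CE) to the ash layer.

1172 CE

771 annual layers formed after the ash layer.
Removing the 12 false annual layers leaves 771 − 12 = 759 true annual layers beyond the ash layer.
Counting back 759 years from 1931 CE places the ash layer in 1931 − 759 = 1172 CE.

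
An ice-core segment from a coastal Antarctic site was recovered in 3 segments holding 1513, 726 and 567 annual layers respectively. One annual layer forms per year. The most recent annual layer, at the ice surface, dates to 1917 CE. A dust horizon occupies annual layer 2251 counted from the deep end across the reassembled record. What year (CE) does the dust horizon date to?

Total annual layers = 1513 + 726 + 567 = 2806.
Between annual layer 2251 and the ice surface there are 2806 − 2251 = 555 annual layers.
The annual layer at the ice surface is 1917 CE, so the dust horizon dates to 1917 − 555 = 1362 CE.

1362 CE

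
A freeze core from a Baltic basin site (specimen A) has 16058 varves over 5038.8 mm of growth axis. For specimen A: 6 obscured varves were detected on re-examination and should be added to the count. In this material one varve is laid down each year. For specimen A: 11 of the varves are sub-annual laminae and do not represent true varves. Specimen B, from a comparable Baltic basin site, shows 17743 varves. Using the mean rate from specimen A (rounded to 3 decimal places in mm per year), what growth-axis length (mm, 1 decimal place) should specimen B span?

5571.3 mm

Specimen A: true varve count = 16058 − 11 + 6 = 16053.
A: 5038.8 mm over 16053 years gives 5038.8 / 16053 ≈ 0.314 mm/yr.
B's length ≈ 0.314 × 17743 = 5571.3 mm.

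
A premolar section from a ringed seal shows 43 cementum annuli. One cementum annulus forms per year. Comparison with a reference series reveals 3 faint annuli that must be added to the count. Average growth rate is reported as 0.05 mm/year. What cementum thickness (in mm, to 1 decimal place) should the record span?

True cementum annulus count = 43 + 3 = 46.
46 years at 0.05 mm/year gives 0.05 × 46 = 2.3 mm.

2.3 mm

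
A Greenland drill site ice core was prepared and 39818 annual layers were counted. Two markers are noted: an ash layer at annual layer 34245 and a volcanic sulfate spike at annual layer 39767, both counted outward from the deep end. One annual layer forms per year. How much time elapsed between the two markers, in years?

5522 years

Separation: 39767 − 34245 = 5522 annual layers.
At one annual layer per year, 5522 years elapsed between them.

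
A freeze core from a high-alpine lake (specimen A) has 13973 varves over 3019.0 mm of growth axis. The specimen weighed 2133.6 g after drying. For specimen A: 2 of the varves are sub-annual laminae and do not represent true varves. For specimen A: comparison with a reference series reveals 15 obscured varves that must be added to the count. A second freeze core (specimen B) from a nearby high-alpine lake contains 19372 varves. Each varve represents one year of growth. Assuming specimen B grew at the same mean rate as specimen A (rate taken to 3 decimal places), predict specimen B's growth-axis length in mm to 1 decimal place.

4184.4 mm

Specimen A: after corrections the count is 13973 − 2 + 15 = 13986 varves.
A: Extension rate ≈ 3019.0 / 13986 = 0.216 mm/yr.
Length of B = 0.216 × 19372 = 4184.4 mm.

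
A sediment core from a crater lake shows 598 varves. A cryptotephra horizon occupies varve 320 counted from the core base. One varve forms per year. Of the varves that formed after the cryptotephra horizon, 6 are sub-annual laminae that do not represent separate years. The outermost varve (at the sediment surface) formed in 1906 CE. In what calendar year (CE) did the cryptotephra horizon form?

1634 CE

598 − 320 = 278 varves lie beyond the cryptotephra horizon toward the sediment surface.
278 − 6 false = 272 true varves after the cryptotephra horizon.
Counting back 272 years from 1906 CE places the cryptotephra horizon in 1906 − 272 = 1634 CE.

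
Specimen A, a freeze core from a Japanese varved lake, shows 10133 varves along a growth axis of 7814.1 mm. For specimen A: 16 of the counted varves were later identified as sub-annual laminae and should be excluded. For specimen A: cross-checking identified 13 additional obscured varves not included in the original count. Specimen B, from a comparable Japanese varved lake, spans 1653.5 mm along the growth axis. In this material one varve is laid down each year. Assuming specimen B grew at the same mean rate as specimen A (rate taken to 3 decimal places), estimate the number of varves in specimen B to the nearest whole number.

Specimen A: adjusted count: 10133 − 16 + 13 = 10130 varves.
A: Mean rate = 7814.1 mm / 10130 years ≈ 0.771 mm/yr.
For B, 1653.5 / 0.771 = 2144.62 years ≈ 2145 varves.

2145 varves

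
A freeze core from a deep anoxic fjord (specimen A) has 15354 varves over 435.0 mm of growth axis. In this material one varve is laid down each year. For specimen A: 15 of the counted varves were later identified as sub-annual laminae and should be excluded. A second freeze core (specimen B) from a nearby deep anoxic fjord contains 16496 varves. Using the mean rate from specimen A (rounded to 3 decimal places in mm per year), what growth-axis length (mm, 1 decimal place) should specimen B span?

Specimen A: correcting the raw count gives 15354 − 15 = 15339 true varves.
A: Extension rate ≈ 435.0 / 15339 = 0.028 mm/yr.
B's length ≈ 0.028 × 16496 = 461.9 mm.

461.9 mm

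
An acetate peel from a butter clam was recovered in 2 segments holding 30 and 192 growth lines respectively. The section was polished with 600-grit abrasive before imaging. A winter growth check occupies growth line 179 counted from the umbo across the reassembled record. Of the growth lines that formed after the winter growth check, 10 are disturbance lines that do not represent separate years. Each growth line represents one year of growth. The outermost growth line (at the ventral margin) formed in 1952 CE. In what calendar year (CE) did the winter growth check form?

1919 CE

Total growth lines = 30 + 192 = 222.
The winter growth check sits at growth line 179 from the umbo, so 222 − 179 = 43 growth lines formed after it.
Removing the 10 false growth lines leaves 43 − 10 = 33 true growth lines beyond the winter growth check.
The growth line at the ventral margin is 1952 CE, so the winter growth check dates to 1952 − 33 = 1919 CE.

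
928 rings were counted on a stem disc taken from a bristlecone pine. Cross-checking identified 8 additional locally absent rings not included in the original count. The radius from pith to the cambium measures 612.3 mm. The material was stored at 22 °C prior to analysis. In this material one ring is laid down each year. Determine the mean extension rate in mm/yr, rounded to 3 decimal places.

0.654 mm/yr

Adjusted count: 928 + 8 = 936 rings.
612.3 mm over 936 years gives 612.3 / 936 ≈ 0.654 mm/yr.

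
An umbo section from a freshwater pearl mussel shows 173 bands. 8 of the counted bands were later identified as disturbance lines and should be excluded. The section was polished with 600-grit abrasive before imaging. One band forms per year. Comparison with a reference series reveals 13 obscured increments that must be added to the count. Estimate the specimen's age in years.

178 years

Adjusted count: 173 − 8 + 13 = 178 bands.
With a one-to-one band periodicity this is 178 years.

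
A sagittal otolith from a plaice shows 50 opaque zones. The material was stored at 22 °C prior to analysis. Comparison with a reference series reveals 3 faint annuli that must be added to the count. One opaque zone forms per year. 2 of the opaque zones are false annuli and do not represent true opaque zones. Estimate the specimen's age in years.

51 years

Adjusted count: 50 − 2 + 3 = 51 opaque zones.
With a one-to-one opaque zone periodicity this is 51 years.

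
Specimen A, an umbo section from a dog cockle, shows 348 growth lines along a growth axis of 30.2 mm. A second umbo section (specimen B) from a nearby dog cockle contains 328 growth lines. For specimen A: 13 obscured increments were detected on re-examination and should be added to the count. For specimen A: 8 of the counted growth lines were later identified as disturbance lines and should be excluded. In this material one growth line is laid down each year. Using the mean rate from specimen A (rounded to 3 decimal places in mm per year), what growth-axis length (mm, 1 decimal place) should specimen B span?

Specimen A: correcting the raw count gives 348 − 8 + 13 = 353 true growth lines.
A: Mean rate = 30.2 mm / 353 years ≈ 0.086 mm/year.
Length of B = 0.086 × 328 = 28.2 mm.

28.2 mm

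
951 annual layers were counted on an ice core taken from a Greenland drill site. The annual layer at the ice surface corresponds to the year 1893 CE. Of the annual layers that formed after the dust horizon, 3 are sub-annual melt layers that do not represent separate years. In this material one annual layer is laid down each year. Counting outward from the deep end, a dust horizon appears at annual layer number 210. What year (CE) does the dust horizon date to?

The dust horizon sits at annual layer 210 from the deep end, so 951 − 210 = 741 annual layers formed after it.
Excluding 3 false annual layers: 741 − 3 = 738.
1893 − 738 = 1155 CE.

1155 CE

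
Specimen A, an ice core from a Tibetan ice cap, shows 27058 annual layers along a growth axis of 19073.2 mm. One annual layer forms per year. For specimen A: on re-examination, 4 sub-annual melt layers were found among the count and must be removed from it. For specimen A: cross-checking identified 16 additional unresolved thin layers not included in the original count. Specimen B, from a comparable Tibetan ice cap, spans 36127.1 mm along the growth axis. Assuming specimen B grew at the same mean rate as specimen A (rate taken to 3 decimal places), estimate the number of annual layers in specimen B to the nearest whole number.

Specimen A: true annual layer count = 27058 − 4 + 16 = 27070.
A: 19073.2 mm over 27070 years gives 19073.2 / 27070 ≈ 0.705 mm/year.
Specimen B: 36127.1 mm / 0.705 mm per year = 51244.11 years ≈ 51244 annual layers.

51244 annual layers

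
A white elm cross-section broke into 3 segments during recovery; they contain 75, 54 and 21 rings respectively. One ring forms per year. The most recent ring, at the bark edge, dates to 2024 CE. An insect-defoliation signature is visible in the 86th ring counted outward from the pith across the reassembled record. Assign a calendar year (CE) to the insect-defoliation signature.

Total rings = 75 + 54 + 21 = 150.
Between ring 86 and the bark edge there are 150 − 86 = 64 rings.
Counting back 64 years from 2024 CE places the insect-defoliation signature in 2024 − 64 = 1960 CE.

1960 CE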